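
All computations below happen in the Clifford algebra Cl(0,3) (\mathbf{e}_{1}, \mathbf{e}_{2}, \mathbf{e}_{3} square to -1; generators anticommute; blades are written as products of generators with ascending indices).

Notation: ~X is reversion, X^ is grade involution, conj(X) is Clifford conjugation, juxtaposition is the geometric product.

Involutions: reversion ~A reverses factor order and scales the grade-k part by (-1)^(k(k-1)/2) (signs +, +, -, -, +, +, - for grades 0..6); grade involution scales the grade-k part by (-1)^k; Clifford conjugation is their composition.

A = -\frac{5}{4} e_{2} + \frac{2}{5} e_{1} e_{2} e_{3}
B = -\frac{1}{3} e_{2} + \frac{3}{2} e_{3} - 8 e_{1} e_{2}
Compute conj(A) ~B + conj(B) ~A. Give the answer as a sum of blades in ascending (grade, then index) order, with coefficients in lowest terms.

first term: \frac{5}{12} + 10 e_{1} - \frac{16}{5} e_{3} - \frac{3}{5} e_{1} e_{2} - \frac{2}{15} e_{1} e_{3} + \frac{15}{8} e_{2} e_{3}
second term: \frac{5}{12} + 10 e_{1} + \frac{16}{5} e_{3} - \frac{3}{5} e_{1} e_{2} - \frac{2}{15} e_{1} e_{3} - \frac{15}{8} e_{2} e_{3}
Answer: \frac{5}{6} + 20 e_{1} - \frac{6}{5} e_{1} e_{2} - \frac{4}{15} e_{1} e_{3}


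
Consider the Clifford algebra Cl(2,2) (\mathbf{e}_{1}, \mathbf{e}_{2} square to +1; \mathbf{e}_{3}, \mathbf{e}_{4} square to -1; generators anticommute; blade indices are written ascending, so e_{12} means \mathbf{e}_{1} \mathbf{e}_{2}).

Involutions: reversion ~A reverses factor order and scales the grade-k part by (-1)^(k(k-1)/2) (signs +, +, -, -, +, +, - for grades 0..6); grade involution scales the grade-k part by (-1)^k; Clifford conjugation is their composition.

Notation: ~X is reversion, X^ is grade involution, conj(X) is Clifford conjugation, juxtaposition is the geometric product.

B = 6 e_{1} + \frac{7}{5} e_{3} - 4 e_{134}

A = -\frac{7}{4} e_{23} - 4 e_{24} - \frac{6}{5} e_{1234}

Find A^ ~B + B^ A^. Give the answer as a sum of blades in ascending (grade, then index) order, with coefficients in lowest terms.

first term: -\frac{47}{20} e_{2} - \frac{53}{2} e_{123} - \frac{467}{25} e_{124} + \frac{64}{5} e_{234}
second term: \frac{29}{4} e_{2} + \frac{53}{2} e_{123} + \frac{383}{25} e_{124} + \frac{8}{5} e_{234}
Answer: \frac{49}{10} e_{2} - \frac{84}{25} e_{124} + \frac{72}{5} e_{234}


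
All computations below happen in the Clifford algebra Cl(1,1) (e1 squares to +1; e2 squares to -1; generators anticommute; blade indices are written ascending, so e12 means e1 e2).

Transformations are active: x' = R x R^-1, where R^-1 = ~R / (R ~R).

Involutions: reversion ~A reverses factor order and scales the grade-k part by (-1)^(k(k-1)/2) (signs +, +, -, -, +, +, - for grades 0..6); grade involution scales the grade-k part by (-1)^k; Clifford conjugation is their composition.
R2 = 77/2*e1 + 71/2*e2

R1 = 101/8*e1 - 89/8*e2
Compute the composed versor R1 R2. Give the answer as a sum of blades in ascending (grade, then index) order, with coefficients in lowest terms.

Distribute over the terms of R1 (each basis-blade product reordered to ascending indices, repeated generators contracted through their squares):
(101/8*e1) R2 = 7777/16 + 7171/16*e12
(-89/8*e2) R2 = 6319/16 + 6853/16*e12
Summing the partial products and collecting blades:
Answer: 881 + 1753/2*e12


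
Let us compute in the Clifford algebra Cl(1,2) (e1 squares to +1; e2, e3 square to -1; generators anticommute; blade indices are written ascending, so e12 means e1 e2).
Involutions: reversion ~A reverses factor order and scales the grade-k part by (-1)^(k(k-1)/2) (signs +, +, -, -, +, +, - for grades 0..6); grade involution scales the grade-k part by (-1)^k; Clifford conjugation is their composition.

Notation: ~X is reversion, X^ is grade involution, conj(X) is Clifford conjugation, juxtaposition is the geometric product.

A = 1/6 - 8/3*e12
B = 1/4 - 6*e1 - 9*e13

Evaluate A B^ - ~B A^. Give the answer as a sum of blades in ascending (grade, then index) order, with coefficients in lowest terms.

first term: 1/24 + e1 + 16*e2 - 2/3*e12 - 3/2*e13 - 24*e23
second term: 1/24 - e1 + 16*e2 - 2/3*e12 + 3/2*e13 - 24*e23
Answer: 2*e1 - 3*e13


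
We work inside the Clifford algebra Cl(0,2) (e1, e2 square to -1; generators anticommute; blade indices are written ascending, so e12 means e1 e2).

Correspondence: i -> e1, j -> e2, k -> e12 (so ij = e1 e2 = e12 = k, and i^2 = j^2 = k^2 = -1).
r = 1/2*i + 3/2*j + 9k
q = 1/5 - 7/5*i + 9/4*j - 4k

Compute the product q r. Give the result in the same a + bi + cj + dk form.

In blades: q = 1/5 - 7/5*e1 + 9/4*e2 - 4*e12, r = 1/2*e1 + 3/2*e2 + 9*e12.
Distribute q over r term by term (generator squares from the signature, products reordered to ascending indices): (1/5)*r = 1/10*e1 + 3/10*e2 + 9/5*e12; (-7/5*e1)*r = 7/10 + 63/5*e2 - 21/10*e12; (9/4*e2)*r = -27/8 + 81/4*e1 - 9/8*e12; (-4*e12)*r = 36 + 6*e1 - 2*e2.
Sum: 1333/40 + 527/20*e1 + 109/10*e2 - 57/40*e12; translating back through the correspondence:
Answer: 1333/40 + 527/20*i + 109/10*j - 57/40*k


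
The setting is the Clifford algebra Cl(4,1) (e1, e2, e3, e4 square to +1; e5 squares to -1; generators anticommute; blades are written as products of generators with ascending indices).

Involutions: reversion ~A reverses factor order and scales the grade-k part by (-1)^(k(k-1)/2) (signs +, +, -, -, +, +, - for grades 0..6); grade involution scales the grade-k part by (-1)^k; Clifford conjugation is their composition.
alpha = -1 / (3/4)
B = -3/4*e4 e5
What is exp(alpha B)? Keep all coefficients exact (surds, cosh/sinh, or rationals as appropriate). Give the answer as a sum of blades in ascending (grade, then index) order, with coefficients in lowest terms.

B^2 = (-3/4)^2*(e4 e5)^2 = 9/16*(+1) = 9/16 (a basis 2-blade squares to minus the product of its generators' squares).
B^2 = 9/16 — hyperbolic case — the even/odd split gives cosh and sinh: l = 3/4, alpha*l = -1, so exp(alpha B) = cosh(-1) + (sinh(-1)/(3/4))*B = cosh(1) + (-4*sinh(1)/3)*B.
Answer: cosh(1) + sinh(1)*e4 e5


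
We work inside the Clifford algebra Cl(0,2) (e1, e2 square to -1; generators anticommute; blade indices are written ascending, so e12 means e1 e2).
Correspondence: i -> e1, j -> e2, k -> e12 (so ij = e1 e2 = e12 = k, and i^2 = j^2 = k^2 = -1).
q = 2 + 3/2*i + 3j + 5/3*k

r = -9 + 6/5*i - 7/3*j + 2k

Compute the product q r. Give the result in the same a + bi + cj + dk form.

In blades: q = 2 + 3/2*e1 + 3*e2 + 5/3*e12, r = -9 + 6/5*e1 - 7/3*e2 + 2*e12.
Distribute q over r term by term (generator squares from the signature, products reordered to ascending indices): (2)*r = -18 + 12/5*e1 - 14/3*e2 + 4*e12; (3/2*e1)*r = -9/5 - 27/2*e1 - 3*e2 - 7/2*e12; (3*e2)*r = 7 + 6*e1 - 27*e2 - 18/5*e12; (5/3*e12)*r = -10/3 + 35/9*e1 + 2*e2 - 15*e12.
Sum: -242/15 - 109/90*e1 - 98/3*e2 - 181/10*e12; translating back through the correspondence:
Answer: -242/15 - 109/90*i - 98/3*j - 181/10*k


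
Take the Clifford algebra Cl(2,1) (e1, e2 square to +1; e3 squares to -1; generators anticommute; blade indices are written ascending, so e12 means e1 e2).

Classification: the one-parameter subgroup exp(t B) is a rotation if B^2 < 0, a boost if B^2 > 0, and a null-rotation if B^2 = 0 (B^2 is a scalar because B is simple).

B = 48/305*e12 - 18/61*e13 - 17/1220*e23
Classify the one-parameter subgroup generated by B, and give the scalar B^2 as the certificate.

B^2 term by term: the squares give (48/305)^2*(e12)^2 + (-18/61)^2*(e13)^2 + (-17/1220)^2*(e23)^2 = 2304/93025*(-1) + 324/3721*(+1) + 289/1488400*(+1) = 1/16 (each basis 2-blade squares to minus the product of its generators' squares); cross terms between blades sharing an index anticommute and cancel. So B^2 = 1/16.
Answer: boost, certificate B^2 = 1/16. Because 1/16 is invariant under every versor sandwich, the classification follows from its sign alone.


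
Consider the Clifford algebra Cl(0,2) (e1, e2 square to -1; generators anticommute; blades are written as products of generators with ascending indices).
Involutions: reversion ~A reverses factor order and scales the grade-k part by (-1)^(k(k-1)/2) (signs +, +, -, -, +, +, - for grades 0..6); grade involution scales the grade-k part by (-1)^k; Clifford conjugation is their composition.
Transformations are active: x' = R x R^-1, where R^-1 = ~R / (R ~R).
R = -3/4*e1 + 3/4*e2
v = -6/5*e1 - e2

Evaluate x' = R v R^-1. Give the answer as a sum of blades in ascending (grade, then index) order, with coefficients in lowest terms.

~R = -3/4*e1 + 3/4*e2, and R ~R = -9/8, so R^-1 = ~R / (-9/8).
R v = -3/20 + 33/20*e1 e2
Answer: e1 + 6/5*e2


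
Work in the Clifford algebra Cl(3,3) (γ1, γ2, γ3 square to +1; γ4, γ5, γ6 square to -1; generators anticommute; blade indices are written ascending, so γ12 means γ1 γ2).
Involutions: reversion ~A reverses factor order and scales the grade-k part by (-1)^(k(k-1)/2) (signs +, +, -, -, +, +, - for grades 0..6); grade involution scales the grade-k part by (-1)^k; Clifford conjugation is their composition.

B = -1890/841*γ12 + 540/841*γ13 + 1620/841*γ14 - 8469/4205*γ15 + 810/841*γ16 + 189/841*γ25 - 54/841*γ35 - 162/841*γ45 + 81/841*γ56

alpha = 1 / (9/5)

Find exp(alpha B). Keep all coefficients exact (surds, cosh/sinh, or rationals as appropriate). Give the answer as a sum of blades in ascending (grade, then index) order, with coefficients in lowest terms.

B^2 term by term: the squares give (-1890/841)^2*(γ12)^2 + (540/841)^2*(γ13)^2 + (1620/841)^2*(γ14)^2 + (-8469/4205)^2*(γ15)^2 + (810/841)^2*(γ16)^2 + (189/841)^2*(γ25)^2 + (-54/841)^2*(γ35)^2 + (-162/841)^2*(γ45)^2 + (81/841)^2*(γ56)^2 = 3572100/707281*(-1) + 291600/707281*(-1) + 2624400/707281*(+1) + 71723961/17682025*(+1) + 656100/707281*(+1) + 35721/707281*(+1) + 2916/707281*(+1) + 26244/707281*(-1) + 6561/707281*(-1) = 81/25 (each basis 2-blade squares to minus the product of its generators' squares); cross terms between blades sharing an index anticommute and cancel; the commuting (index-disjoint) pairs give grade-4 terms 2*c*c'*(blade product), which cancel blade by blade — γ1235: 204120/707281 - 204120/707281 = 0; γ1245: 612360/707281 - 612360/707281 = 0; γ1256: -306180/707281 + 306180/707281 = 0; γ1345: -174960/707281 + 174960/707281 = 0; γ1356: 87480/707281 - 87480/707281 = 0; γ1456: 262440/707281 - 262440/707281 = 0 — confirming B is simple. So B^2 = 81/25.
B^2 = 81/25 — since the square is positive, the closed form is hyperbolic: l = 9/5, alpha*l = 1, so exp(alpha B) = cosh(1) + (sinh(1)/(9/5))*B = cosh(1) + (5*sinh(1)/9)*B.
Answer: cosh(1) - 1050*sinh(1)/841*γ12 + 300*sinh(1)/841*γ13 + 900*sinh(1)/841*γ14 - 941*sinh(1)/841*γ15 + 450*sinh(1)/841*γ16 + 105*sinh(1)/841*γ25 - 30*sinh(1)/841*γ35 - 90*sinh(1)/841*γ45 + 45*sinh(1)/841*γ56


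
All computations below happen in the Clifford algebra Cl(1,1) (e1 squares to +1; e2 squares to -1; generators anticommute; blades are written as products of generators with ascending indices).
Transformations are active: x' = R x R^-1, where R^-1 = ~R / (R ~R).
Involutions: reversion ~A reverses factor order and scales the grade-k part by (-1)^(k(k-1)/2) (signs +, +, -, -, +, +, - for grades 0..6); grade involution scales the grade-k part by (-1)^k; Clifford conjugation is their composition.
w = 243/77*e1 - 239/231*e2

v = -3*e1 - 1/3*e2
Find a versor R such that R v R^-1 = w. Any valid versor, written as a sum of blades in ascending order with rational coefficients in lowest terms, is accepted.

Why this works: both vectors square to 80/9, so q(v) = q(w) and R = v + w = 12/77*e1 - 316/231*e2 carries v to w — its own direction survives, the complement (v - w)/2 flips.
Answer: 12/77*e1 - 316/231*e2


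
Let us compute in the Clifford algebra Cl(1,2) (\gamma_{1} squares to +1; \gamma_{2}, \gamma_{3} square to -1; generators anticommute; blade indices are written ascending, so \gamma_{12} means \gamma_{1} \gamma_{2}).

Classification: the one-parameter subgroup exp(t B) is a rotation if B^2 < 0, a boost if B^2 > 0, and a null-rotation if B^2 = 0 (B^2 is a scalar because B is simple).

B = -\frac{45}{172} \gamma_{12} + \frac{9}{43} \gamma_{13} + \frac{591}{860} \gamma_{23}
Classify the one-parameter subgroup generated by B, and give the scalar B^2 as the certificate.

B^2 term by term: the squares give (-\frac{45}{172})^2*(\gamma_{12})^2 + (\frac{9}{43})^2*(\gamma_{13})^2 + (\frac{591}{860})^2*(\gamma_{23})^2 = \frac{2025}{29584}*(+1) + \frac{81}{1849}*(+1) + \frac{349281}{739600}*(-1) = -\frac{9}{25} (each basis 2-blade squares to minus the product of its generators' squares); cross terms between blades sharing an index anticommute and cancel. So B^2 = -\frac{9}{25}.
Answer: rotation, certificate B^2 = -\frac{9}{25}. The class reads off the invariant scalar -\frac{9}{25} directly.


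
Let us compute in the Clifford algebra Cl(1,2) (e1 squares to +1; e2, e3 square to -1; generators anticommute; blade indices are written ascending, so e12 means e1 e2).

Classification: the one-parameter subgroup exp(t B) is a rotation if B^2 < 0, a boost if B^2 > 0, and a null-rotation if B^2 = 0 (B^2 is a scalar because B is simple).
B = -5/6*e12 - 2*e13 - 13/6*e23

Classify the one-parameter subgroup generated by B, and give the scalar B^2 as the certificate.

B^2 term by term: the squares give (-5/6)^2*(e12)^2 + (-2)^2*(e13)^2 + (-13/6)^2*(e23)^2 = 25/36*(+1) + 4*(+1) + 169/36*(-1) = 0 (each basis 2-blade squares to minus the product of its generators' squares); cross terms between blades sharing an index anticommute and cancel. So B^2 = 0.
Answer: null-rotation, certificate B^2 = 0. B^2 = 0 is basis-independent, so its sign is the whole story.


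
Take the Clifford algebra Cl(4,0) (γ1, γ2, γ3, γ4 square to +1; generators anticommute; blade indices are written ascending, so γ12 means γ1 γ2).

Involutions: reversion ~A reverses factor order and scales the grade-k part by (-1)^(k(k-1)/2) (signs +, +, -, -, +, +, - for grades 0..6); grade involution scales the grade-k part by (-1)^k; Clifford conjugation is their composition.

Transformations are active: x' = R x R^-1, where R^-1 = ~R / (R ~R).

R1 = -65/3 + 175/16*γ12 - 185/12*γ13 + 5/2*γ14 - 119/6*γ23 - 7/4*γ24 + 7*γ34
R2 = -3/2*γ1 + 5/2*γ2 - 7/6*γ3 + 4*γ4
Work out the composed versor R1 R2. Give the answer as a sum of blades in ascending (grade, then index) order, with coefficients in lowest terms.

Distribute over the terms of R2 (each basis-blade product reordered to ascending indices, repeated generators contracted through their squares):
R1 (-3/2*γ1) = 65/2*γ1 + 525/32*γ2 - 185/8*γ3 + 15/4*γ4 + 119/4*γ123 + 21/8*γ124 - 21/2*γ134
R1 (5/2*γ2) = 875/32*γ1 - 325/6*γ2 + 595/12*γ3 + 35/8*γ4 + 925/24*γ123 - 25/4*γ124 + 35/2*γ234
R1 (-7/6*γ3) = 1295/72*γ1 + 833/36*γ2 + 455/18*γ3 + 49/6*γ4 - 1225/96*γ123 + 35/12*γ134 - 49/24*γ234
R1 (4*γ4) = 10*γ1 - 7*γ2 + 28*γ3 - 260/3*γ4 + 175/4*γ124 - 185/3*γ134 - 238/3*γ234
Summing the partial products and collecting blades:
Answer: 25295/288*γ1 - 6227/288*γ2 + 5741/72*γ3 - 563/8*γ4 + 1777/32*γ123 + 321/8*γ124 - 277/4*γ134 - 511/8*γ234


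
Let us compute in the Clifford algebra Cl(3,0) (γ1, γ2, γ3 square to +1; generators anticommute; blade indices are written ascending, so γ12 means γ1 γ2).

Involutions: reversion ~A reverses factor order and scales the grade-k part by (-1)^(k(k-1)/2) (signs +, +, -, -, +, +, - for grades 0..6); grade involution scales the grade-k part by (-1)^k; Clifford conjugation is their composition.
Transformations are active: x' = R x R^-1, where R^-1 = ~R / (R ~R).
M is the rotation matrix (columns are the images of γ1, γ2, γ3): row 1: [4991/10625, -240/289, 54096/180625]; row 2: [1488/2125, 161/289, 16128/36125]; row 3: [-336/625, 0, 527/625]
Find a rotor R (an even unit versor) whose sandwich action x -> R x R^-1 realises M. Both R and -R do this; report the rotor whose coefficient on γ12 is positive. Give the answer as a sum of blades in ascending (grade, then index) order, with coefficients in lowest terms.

Method: write R = a + b12*γ12 + b13*γ13 + b23*γ23 with a^2 + b12^2 + b13^2 + b23^2 = 1 (so R^-1 = ~R). Expanding the columns R e_j ~R gives tr M = 4a^2 - 1 and, from the antisymmetric part, M21 - M12 = -4a*b12, M13 - M31 = 4a*b13, M32 - M23 = -4a*b23.
Here tr M = 13511/7225, so a^2 = (1 + tr M)/4 = 5184/7225 and a = ±72/85. Taking a = 72/85: M21 - M12 = 55296/36125, M13 - M31 = 6048/7225, M32 - M23 = -16128/36125, giving b12 = -192/425, b13 = 21/85, b23 = 56/425, i.e. R = 72/85 - 192/425*γ12 + 21/85*γ13 + 56/425*γ23.
Its γ12 coefficient is negative, so report the other preimage -R.
Answer: -72/85 + 192/425*γ12 - 21/85*γ13 - 56/425*γ23. Key observation: the double cover Spin(3) -> SO(3) sends R and -R to the same matrix (trace 13511/7225 here), so the stated sign of the γ12 coefficient is what selects one sheet.


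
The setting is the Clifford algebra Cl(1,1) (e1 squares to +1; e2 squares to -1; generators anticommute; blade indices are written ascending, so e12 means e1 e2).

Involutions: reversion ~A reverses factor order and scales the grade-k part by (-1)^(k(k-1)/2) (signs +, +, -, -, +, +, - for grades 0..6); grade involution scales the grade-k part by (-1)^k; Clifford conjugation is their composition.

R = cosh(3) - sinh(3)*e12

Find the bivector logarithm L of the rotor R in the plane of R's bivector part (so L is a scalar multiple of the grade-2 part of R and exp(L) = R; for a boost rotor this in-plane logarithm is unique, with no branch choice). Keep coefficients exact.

The scalar part of R is cosh(3), so cosh pins the rapidity up to sign — the sign comes from the bivector part; dividing that part by sinh of the rapidity yields the plane, and the in-plane L = rapidity * plane is unique because the two sign choices cancel.
Concretely: cosh(rapidity) = cosh(3) gives rapidity = ±3, and since rapidity/sinh(rapidity) is even the sign is immaterial: L = (rapidity/sinh(rapidity)) * <R>_2 = (3/sinh(3)) * <R>_2.
Answer: -3*e12


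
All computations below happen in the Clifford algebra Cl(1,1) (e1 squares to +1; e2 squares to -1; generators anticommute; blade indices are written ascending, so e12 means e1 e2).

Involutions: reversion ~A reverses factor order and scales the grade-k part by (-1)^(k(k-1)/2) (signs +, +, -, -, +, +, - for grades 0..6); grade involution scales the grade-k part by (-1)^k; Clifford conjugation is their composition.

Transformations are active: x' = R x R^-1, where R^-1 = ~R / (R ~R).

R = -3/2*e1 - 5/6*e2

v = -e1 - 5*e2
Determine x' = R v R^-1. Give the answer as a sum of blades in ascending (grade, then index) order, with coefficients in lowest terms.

~R = -3/2*e1 - 5/6*e2, and R ~R = 14/9, so R^-1 = ~R / (14/9).
R v = -8/3 + 20/3*e12
Answer: 43/7*e1 + 55/7*e2


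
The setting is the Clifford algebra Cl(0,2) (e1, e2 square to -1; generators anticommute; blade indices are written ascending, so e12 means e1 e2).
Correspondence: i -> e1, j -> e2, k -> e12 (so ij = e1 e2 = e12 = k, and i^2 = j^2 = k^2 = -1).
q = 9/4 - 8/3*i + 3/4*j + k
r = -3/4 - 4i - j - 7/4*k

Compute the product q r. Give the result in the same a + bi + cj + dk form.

In blades: q = 9/4 - 8/3*e1 + 3/4*e2 + e12, r = -3/4 - 4*e1 - e2 - 7/4*e12.
Distribute q over r term by term (generator squares from the signature, products reordered to ascending indices): (9/4)*r = -27/16 - 9*e1 - 9/4*e2 - 63/16*e12; (-8/3*e1)*r = -32/3 + 2*e1 - 14/3*e2 + 8/3*e12; (3/4*e2)*r = 3/4 - 21/16*e1 - 9/16*e2 + 3*e12; (e12)*r = 7/4 + e1 - 4*e2 - 3/4*e12.
Sum: -473/48 - 117/16*e1 - 551/48*e2 + 47/48*e12; translating back through the correspondence:
Answer: -473/48 - 117/16*i - 551/48*j + 47/48*k


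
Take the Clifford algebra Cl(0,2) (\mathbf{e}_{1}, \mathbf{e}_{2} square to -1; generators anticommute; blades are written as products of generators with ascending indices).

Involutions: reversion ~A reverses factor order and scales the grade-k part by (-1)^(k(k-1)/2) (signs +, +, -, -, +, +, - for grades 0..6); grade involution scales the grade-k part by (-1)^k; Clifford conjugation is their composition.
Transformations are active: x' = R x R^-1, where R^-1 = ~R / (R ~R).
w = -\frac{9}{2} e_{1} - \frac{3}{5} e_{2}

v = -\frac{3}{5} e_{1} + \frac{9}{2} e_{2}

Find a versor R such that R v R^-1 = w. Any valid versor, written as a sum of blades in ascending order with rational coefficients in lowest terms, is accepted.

The midline construction: v and w both square to -\frac{2061}{100}, so reflecting in their sum -\frac{51}{10} e_{1} + \frac{39}{10} e_{2} exchanges them.
Answer: -\frac{51}{10} e_{1} + \frac{39}{10} e_{2}


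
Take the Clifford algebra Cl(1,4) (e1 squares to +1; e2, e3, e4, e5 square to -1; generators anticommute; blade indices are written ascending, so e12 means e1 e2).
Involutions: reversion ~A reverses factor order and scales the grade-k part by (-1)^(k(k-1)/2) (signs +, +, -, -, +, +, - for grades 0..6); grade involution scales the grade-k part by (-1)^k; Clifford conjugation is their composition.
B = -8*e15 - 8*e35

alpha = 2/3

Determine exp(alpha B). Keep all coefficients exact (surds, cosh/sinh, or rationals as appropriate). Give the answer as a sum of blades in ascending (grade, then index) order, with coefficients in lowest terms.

B^2 term by term: the squares give (-8)^2*(e15)^2 + (-8)^2*(e35)^2 = 64*(+1) + 64*(-1) = 0 (each basis 2-blade squares to minus the product of its generators' squares); cross terms between blades sharing an index anticommute and cancel. So B^2 = 0.
B^2 = 0, so the series truncates immediately: exp(alpha B) = 1 + alpha B (parabolic case).
Answer: 1 - 16/3*e15 - 16/3*e35


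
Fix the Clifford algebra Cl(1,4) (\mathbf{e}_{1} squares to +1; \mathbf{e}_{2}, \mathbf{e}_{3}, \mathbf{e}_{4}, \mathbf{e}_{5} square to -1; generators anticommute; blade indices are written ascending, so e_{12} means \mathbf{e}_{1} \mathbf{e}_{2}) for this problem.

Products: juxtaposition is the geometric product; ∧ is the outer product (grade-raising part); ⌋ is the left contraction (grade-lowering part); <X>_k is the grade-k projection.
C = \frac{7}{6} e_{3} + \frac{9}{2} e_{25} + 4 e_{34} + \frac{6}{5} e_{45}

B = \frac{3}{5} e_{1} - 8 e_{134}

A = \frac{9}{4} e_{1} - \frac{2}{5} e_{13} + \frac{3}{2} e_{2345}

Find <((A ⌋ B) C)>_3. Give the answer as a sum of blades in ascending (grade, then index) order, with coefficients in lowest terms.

step 1: \frac{27}{20} + \frac{16}{5} e_{4} - 18 e_{34}
step 2: 72 + \frac{115}{8} e_{3} - 21 e_{4} - \frac{96}{25} e_{5} + \frac{243}{40} e_{25} + \frac{5}{3} e_{34} + \frac{108}{5} e_{35} + \frac{81}{50} e_{45} - \frac{72}{5} e_{245} - 81 e_{2345}
step 3: -\frac{72}{5} e_{245}
Answer: -\frac{72}{5} e_{245}


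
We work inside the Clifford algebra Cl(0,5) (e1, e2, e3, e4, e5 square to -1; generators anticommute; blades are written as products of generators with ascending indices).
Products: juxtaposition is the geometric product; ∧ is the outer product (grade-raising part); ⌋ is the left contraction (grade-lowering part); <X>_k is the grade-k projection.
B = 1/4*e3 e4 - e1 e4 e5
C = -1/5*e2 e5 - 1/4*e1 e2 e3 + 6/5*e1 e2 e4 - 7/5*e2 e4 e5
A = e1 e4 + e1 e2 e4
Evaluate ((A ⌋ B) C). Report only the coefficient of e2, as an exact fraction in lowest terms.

step 1: e5
step 2: -1/5*e2 + 7/5*e2 e4 + 1/4*e1 e2 e3 e5 - 6/5*e1 e2 e4 e5
Answer: -1/5


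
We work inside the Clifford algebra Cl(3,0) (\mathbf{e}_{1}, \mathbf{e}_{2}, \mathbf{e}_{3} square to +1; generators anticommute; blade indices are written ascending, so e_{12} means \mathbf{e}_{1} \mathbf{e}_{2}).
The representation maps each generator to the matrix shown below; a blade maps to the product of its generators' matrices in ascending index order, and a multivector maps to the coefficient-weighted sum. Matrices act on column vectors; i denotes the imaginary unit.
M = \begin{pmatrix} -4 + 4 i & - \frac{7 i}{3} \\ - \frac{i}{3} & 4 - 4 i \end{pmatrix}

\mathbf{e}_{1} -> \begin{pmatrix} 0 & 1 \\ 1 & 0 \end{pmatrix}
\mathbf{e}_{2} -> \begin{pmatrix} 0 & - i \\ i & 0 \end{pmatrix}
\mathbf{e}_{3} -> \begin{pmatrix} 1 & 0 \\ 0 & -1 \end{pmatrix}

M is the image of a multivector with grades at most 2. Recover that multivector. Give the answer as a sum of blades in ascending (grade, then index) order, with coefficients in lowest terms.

Method: 1, rho(e_{1}), rho(e_{2}), rho(e_{3}) form a trace-orthogonal basis of the 2x2 complex matrices (tr(X Y) = 2 if X = Y, else 0), so M = m0*1 + m1*rho(e_{1}) + m2*rho(e_{2}) + m3*rho(e_{3}) with m0 = tr(M)/2 = 0, m1 = tr(M rho(e_{1}))/2 = - \frac{4 i}{3}, m2 = tr(M rho(e_{2}))/2 = 1, m3 = tr(M rho(e_{3}))/2 = -4 + 4 i.
Multiplying table entries, the bivector images are rho(e_{12}) = i*rho(e_{3}), rho(e_{13}) = -i*rho(e_{2}), rho(e_{23}) = i*rho(e_{1}); with real blade coefficients the real parts of m0..m3 are the coefficients of 1, e_{1}, e_{2}, e_{3} and the imaginary parts give the bivectors (e_{23}: Im m1, e_{13}: -Im m2, e_{12}: Im m3).
Answer: e_{2} - 4 e_{3} + 4 e_{12} - \frac{4}{3} e_{23}


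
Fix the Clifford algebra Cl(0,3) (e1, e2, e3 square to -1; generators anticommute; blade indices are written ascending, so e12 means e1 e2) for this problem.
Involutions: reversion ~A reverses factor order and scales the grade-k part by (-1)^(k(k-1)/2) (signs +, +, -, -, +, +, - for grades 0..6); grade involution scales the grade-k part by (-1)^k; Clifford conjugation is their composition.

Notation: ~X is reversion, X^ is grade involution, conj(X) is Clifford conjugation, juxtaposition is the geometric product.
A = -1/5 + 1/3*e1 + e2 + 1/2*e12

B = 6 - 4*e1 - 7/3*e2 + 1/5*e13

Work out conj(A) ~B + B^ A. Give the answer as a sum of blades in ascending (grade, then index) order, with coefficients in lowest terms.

first term: -73/15 - 71/30*e1 - 53/15*e2 - 1/15*e3 - 56/9*e12 + 1/25*e13 + 1/10*e23 - 1/5*e123
second term: -73/15 + 71/30*e1 + 53/15*e2 + 1/15*e3 + 56/9*e12 - 1/25*e13 - 1/10*e23 - 1/5*e123
Answer: -146/15 - 2/5*e123


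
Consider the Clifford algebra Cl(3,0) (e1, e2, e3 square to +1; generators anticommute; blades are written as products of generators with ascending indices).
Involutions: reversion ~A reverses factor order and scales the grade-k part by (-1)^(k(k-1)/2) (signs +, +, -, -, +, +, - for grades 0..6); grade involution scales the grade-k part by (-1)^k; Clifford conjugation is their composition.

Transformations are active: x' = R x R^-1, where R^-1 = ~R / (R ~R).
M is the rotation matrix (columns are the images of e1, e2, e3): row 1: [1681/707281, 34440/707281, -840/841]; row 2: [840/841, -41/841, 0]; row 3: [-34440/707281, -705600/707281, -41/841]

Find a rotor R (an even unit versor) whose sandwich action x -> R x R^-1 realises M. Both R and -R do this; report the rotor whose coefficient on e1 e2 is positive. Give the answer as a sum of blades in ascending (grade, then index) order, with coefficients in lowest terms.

Method: write R = a + b12*e1 e2 + b13*e1 e3 + b23*e2 e3 with a^2 + b12^2 + b13^2 + b23^2 = 1 (so R^-1 = ~R). Expanding the columns R e_j ~R gives tr M = 4a^2 - 1 and, from the antisymmetric part, M21 - M12 = -4a*b12, M13 - M31 = 4a*b13, M32 - M23 = -4a*b23.
Here tr M = -67281/707281, so a^2 = (1 + tr M)/4 = 160000/707281 and a = ±400/841. Taking a = 400/841: M21 - M12 = 672000/707281, M13 - M31 = -672000/707281, M32 - M23 = -705600/707281, giving b12 = -420/841, b13 = -420/841, b23 = 441/841, i.e. R = 400/841 - 420/841*e1 e2 - 420/841*e1 e3 + 441/841*e2 e3.
Its e1 e2 coefficient is negative, so report the other preimage -R.
Answer: -400/841 + 420/841*e1 e2 + 420/841*e1 e3 - 441/841*e2 e3. Note: both R and -R realise this M (trace -67281/707281); the covering map identifies them, and the e1 e2-coefficient sign is the tie-breaker.


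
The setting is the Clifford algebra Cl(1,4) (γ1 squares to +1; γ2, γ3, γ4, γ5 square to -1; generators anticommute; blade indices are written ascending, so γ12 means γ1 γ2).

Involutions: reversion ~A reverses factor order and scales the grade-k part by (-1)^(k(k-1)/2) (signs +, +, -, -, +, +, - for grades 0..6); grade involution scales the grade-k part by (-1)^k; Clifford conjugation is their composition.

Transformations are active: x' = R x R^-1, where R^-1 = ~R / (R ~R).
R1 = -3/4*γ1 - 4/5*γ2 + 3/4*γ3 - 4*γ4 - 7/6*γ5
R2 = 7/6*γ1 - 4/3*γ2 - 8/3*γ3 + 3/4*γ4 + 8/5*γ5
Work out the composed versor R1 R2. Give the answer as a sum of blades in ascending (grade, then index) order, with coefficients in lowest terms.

Distribute over the terms of R1 (each basis-blade product reordered to ascending indices, repeated generators contracted through their squares):
(-3/4*γ1) R2 = -7/8 + γ12 + 2*γ13 - 9/16*γ14 - 6/5*γ15
(-4/5*γ2) R2 = -16/15 + 14/15*γ12 + 32/15*γ23 - 3/5*γ24 - 32/25*γ25
(3/4*γ3) R2 = 2 - 7/8*γ13 + γ23 + 9/16*γ34 + 6/5*γ35
(-4*γ4) R2 = 3 + 14/3*γ14 - 16/3*γ24 - 32/3*γ34 - 32/5*γ45
(-7/6*γ5) R2 = 28/15 + 49/36*γ15 - 14/9*γ25 - 28/9*γ35 + 7/8*γ45
Summing the partial products and collecting blades:
Answer: 197/40 + 29/15*γ12 + 9/8*γ13 + 197/48*γ14 + 29/180*γ15 + 47/15*γ23 - 89/15*γ24 - 638/225*γ25 - 485/48*γ34 - 86/45*γ35 - 221/40*γ45


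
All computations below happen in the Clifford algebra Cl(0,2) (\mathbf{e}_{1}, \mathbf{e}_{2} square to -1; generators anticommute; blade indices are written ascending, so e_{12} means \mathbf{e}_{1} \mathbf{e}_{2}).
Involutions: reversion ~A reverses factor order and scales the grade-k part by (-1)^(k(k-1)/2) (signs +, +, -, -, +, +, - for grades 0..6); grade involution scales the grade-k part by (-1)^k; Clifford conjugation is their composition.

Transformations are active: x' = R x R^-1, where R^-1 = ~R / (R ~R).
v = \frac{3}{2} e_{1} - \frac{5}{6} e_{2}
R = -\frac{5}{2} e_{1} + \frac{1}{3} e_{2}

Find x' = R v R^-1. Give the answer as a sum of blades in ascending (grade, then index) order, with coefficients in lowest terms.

~R = -\frac{5}{2} e_{1} + \frac{1}{3} e_{2}, and R ~R = -\frac{229}{36}, so R^-1 = ~R / (-\frac{229}{36}).
R v = \frac{145}{36} + \frac{19}{12} e_{12}
Answer: \frac{763}{458} e_{1} + \frac{565}{1374} e_{2}


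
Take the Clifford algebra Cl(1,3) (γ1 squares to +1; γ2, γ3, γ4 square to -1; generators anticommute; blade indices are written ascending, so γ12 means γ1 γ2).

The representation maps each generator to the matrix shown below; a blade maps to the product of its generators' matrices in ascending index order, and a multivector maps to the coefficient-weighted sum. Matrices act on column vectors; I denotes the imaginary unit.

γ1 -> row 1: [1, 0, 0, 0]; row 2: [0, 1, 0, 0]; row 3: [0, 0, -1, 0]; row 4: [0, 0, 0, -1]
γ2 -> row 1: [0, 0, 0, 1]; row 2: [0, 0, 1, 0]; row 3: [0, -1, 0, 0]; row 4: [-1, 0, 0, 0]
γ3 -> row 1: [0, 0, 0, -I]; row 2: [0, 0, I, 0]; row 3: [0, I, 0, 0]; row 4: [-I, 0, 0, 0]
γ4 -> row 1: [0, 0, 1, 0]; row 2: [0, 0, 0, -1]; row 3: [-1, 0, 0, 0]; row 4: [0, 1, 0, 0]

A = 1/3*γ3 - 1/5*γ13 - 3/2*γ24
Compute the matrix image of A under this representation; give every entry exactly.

Bivector images (products of the table entries): rho(γ13) = rho(γ1)rho(γ3) = row 1: [0, 0, 0, -I]; row 2: [0, 0, I, 0]; row 3: [0, -I, 0, 0]; row 4: [I, 0, 0, 0]; rho(γ24) = rho(γ2)rho(γ4) = row 1: [0, 1, 0, 0]; row 2: [-1, 0, 0, 0]; row 3: [0, 0, 0, 1]; row 4: [0, 0, -1, 0].
M = (1/3)*rho(γ3) + (-1/5)*rho(γ13) + (-3/2)*rho(γ24), summed entrywise:
Answer: row 1: [0, -3/2, 0, -2*I/15]; row 2: [3/2, 0, 2*I/15, 0]; row 3: [0, 8*I/15, 0, -3/2]; row 4: [-8*I/15, 0, 3/2, 0]


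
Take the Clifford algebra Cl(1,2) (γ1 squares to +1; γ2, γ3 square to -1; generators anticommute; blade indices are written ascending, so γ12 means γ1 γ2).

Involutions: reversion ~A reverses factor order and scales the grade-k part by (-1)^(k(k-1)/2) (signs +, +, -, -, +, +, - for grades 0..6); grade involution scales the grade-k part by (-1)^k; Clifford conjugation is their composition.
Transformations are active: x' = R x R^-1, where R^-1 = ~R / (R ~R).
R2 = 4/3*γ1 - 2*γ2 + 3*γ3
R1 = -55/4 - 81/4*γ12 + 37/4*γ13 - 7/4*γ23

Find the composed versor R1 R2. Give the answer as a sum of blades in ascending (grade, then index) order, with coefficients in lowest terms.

Distribute over the terms of R2 (each basis-blade product reordered to ascending indices, repeated generators contracted through their squares):
R1 (4/3*γ1) = -55/3*γ1 + 27*γ2 - 37/3*γ3 - 7/3*γ123
R1 (-2*γ2) = -81/2*γ1 + 55/2*γ2 + 7/2*γ3 + 37/2*γ123
R1 (3*γ3) = -111/4*γ1 + 21/4*γ2 - 165/4*γ3 - 243/4*γ123
Summing the partial products and collecting blades:
Answer: -1039/12*γ1 + 239/4*γ2 - 601/12*γ3 - 535/12*γ123


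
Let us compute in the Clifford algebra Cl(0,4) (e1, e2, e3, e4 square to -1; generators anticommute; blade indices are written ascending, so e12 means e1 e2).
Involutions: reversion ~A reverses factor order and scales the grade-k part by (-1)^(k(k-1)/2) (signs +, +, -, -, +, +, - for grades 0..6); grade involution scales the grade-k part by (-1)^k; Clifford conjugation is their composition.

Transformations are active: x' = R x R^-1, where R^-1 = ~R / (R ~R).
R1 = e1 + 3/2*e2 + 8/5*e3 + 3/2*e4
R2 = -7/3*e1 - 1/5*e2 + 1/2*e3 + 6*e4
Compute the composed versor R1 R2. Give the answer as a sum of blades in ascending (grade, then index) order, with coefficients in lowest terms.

Distribute over the terms of R1 (each basis-blade product reordered to ascending indices, repeated generators contracted through their squares):
(e1) R2 = 7/3 - 1/5*e12 + 1/2*e13 + 6*e14
(3/2*e2) R2 = 3/10 + 7/2*e12 + 3/4*e23 + 9*e24
(8/5*e3) R2 = -4/5 + 56/15*e13 + 8/25*e23 + 48/5*e34
(3/2*e4) R2 = -9 + 7/2*e14 + 3/10*e24 - 3/4*e34
Summing the partial products and collecting blades:
Answer: -43/6 + 33/10*e12 + 127/30*e13 + 19/2*e14 + 107/100*e23 + 93/10*e24 + 177/20*e34


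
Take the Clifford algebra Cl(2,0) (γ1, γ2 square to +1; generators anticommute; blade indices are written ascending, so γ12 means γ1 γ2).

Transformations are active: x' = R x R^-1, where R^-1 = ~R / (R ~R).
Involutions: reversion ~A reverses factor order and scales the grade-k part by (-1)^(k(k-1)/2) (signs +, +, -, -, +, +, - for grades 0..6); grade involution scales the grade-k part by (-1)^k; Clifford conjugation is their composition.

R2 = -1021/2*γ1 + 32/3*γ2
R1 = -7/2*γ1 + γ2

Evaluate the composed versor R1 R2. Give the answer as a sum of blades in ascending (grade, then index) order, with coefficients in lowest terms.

Distribute over the terms of R1 (each basis-blade product reordered to ascending indices, repeated generators contracted through their squares):
(-7/2*γ1) R2 = 7147/4 - 112/3*γ12
(γ2) R2 = 32/3 + 1021/2*γ12
Summing the partial products and collecting blades:
Answer: 21569/12 + 2839/6*γ12


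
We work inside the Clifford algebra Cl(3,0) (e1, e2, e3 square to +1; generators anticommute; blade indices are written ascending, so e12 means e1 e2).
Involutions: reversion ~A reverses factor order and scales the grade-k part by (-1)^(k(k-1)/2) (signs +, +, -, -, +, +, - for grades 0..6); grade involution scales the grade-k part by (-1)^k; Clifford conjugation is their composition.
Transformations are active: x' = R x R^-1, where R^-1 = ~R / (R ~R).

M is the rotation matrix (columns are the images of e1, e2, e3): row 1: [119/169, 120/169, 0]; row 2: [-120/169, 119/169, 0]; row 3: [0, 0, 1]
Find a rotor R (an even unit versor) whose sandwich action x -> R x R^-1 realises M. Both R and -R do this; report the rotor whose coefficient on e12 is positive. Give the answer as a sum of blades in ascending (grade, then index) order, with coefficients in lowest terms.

Method: write R = a + b12*e12 + b13*e13 + b23*e23 with a^2 + b12^2 + b13^2 + b23^2 = 1 (so R^-1 = ~R). Expanding the columns R e_j ~R gives tr M = 4a^2 - 1 and, from the antisymmetric part, M21 - M12 = -4a*b12, M13 - M31 = 4a*b13, M32 - M23 = -4a*b23.
Here tr M = 407/169, so a^2 = (1 + tr M)/4 = 144/169 and a = ±12/13. Taking a = 12/13: M21 - M12 = -240/169, M13 - M31 = 0, M32 - M23 = 0, giving b12 = 5/13, b13 = 0, b23 = 0, i.e. R = 12/13 + 5/13*e12.
Its e12 coefficient is already positive.
Answer: 12/13 + 5/13*e12. Recall the cover is two-to-one: with M of trace 407/169, both preimages act alike, and the stated e12 sign chooses the sheet.


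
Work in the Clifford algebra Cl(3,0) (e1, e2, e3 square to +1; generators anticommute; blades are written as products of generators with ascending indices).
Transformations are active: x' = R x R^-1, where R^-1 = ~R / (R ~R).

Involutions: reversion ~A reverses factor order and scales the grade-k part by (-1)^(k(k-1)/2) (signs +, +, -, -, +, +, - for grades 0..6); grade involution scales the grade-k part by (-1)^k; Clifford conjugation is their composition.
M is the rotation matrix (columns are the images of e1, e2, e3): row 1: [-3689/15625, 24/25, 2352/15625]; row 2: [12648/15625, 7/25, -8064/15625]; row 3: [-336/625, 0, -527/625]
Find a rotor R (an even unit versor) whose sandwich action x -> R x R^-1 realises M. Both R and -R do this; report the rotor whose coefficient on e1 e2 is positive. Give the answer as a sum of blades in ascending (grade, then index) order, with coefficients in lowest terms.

Method: write R = a + b12*e1 e2 + b13*e1 e3 + b23*e2 e3 with a^2 + b12^2 + b13^2 + b23^2 = 1 (so R^-1 = ~R). Expanding the columns R e_j ~R gives tr M = 4a^2 - 1 and, from the antisymmetric part, M21 - M12 = -4a*b12, M13 - M31 = 4a*b13, M32 - M23 = -4a*b23.
Here tr M = -12489/15625, so a^2 = (1 + tr M)/4 = 784/15625 and a = ±28/125. Taking a = 28/125: M21 - M12 = -2352/15625, M13 - M31 = 10752/15625, M32 - M23 = 8064/15625, giving b12 = 21/125, b13 = 96/125, b23 = -72/125, i.e. R = 28/125 + 21/125*e1 e2 + 96/125*e1 e3 - 72/125*e2 e3.
Its e1 e2 coefficient is already positive.
Answer: 28/125 + 21/125*e1 e2 + 96/125*e1 e3 - 72/125*e2 e3. Recall the cover is two-to-one: with M of trace -12489/15625, both preimages act alike, and the stated e1 e2 sign chooses the sheet.


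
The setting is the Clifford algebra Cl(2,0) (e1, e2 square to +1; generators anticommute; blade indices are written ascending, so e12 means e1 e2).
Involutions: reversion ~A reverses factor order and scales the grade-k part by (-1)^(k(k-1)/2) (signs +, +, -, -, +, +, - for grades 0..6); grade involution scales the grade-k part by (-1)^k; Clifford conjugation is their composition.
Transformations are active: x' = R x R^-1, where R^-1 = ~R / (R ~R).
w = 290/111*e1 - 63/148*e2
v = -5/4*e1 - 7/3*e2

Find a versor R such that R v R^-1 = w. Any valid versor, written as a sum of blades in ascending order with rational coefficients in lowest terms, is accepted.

Equal squares first: v^2 = w^2 = 1009/144. Then v + w = 605/444*e1 - 1225/444*e2 is a versor taking v to w, provided it is invertible.
Answer: 605/444*e1 - 1225/444*e2


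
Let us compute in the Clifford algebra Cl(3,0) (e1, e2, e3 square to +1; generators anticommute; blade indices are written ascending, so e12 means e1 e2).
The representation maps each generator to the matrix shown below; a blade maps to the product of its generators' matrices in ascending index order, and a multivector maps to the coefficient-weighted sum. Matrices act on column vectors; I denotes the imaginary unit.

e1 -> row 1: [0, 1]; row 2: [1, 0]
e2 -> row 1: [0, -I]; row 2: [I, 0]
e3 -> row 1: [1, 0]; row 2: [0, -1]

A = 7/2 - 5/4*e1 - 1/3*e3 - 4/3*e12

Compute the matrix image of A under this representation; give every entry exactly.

Bivector images (products of the table entries): rho(e12) = rho(e1)rho(e2) = row 1: [I, 0]; row 2: [0, -I].
M = (7/2)*1 + (-5/4)*rho(e1) + (-1/3)*rho(e3) + (-4/3)*rho(e12), summed entrywise (1 is the identity matrix):
Answer: row 1: [19/6 - 4*I/3, -5/4]; row 2: [-5/4, 23/6 + 4*I/3]


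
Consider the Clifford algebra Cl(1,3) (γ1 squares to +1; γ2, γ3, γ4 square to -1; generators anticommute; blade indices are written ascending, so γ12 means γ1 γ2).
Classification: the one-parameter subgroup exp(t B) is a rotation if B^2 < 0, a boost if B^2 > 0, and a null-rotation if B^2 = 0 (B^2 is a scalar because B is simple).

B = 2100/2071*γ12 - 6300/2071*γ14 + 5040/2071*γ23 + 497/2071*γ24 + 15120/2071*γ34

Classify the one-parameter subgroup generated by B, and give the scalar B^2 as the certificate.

B^2 term by term: the squares give (2100/2071)^2*(γ12)^2 + (-6300/2071)^2*(γ14)^2 + (5040/2071)^2*(γ23)^2 + (497/2071)^2*(γ24)^2 + (15120/2071)^2*(γ34)^2 = 4410000/4289041*(+1) + 39690000/4289041*(+1) + 25401600/4289041*(-1) + 247009/4289041*(-1) + 228614400/4289041*(-1) = -49 (each basis 2-blade squares to minus the product of its generators' squares); cross terms between blades sharing an index anticommute and cancel; the commuting (index-disjoint) pairs give grade-4 terms 2*c*c'*(blade product), which cancel blade by blade — γ1234: 63504000/4289041 - 63504000/4289041 = 0 — confirming B is simple. So B^2 = -49.
Answer: rotation, certificate B^2 = -49. B^2 = -49 is basis-independent, so its sign is the whole story.
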